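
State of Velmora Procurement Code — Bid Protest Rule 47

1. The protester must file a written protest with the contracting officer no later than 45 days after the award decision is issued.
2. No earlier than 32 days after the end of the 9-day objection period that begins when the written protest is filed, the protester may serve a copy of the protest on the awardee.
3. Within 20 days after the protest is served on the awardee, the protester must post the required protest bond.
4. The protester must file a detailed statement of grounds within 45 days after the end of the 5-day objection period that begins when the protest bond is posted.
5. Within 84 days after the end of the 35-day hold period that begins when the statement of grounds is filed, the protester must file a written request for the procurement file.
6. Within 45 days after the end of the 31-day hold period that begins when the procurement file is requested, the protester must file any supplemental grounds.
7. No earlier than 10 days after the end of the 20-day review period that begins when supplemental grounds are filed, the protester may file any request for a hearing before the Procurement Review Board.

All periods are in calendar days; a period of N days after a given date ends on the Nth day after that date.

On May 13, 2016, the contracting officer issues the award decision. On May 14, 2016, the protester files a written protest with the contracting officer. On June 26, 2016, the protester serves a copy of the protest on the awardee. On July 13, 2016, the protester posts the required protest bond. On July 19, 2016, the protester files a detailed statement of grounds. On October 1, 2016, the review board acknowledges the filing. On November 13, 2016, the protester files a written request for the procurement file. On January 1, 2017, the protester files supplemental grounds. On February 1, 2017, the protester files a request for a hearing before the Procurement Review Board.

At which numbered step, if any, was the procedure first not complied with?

(1) due by May 13, 2016 + 45 days = June 27, 2016; done May 14, 2016 — timely.
(2) permitted from May 23, 2016 + 32 days = June 24, 2016 onward; June 26, 2016 is on or after that date.
(3) due by June 26, 2016 + 20 days = July 16, 2016; done July 13, 2016 — timely.
(4) due by July 18, 2016 + 45 days = September 1, 2016; July 19, 2016 is within that limit.
(5) due by August 23, 2016 + 84 days = November 15, 2016; done November 13, 2016 — timely.
(6) due by December 14, 2016 + 45 days = January 28, 2017; completed January 1, 2017, before the deadline.
(7) permitted from January 21, 2017 + 10 days = January 31, 2017 onward; February 1, 2017 is on or after that date.

None — every step was satisfied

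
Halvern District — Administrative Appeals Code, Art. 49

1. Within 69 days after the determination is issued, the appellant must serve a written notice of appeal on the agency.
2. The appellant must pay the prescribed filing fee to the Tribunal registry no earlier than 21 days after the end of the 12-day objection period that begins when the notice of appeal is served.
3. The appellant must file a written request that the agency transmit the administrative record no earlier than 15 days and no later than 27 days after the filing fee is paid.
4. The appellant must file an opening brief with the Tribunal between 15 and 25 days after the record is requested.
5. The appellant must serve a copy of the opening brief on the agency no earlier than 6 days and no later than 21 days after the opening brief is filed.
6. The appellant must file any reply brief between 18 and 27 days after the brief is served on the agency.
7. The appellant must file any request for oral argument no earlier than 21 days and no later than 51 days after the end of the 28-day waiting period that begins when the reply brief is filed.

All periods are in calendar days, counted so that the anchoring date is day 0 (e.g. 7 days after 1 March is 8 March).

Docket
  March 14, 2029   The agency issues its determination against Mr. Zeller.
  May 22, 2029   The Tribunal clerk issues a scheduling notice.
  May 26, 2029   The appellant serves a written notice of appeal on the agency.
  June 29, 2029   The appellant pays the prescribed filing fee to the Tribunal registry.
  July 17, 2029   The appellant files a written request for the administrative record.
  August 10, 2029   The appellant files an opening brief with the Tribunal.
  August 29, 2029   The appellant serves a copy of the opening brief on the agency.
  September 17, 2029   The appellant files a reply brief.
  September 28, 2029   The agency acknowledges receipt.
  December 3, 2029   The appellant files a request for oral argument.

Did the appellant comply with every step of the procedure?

No

Step 1: 69 days after March 14, 2029 (when the determination is issued) is May 22, 2029; not done until May 26, 2029, 4 days after the deadline.
The procedure was therefore not followed at step 1.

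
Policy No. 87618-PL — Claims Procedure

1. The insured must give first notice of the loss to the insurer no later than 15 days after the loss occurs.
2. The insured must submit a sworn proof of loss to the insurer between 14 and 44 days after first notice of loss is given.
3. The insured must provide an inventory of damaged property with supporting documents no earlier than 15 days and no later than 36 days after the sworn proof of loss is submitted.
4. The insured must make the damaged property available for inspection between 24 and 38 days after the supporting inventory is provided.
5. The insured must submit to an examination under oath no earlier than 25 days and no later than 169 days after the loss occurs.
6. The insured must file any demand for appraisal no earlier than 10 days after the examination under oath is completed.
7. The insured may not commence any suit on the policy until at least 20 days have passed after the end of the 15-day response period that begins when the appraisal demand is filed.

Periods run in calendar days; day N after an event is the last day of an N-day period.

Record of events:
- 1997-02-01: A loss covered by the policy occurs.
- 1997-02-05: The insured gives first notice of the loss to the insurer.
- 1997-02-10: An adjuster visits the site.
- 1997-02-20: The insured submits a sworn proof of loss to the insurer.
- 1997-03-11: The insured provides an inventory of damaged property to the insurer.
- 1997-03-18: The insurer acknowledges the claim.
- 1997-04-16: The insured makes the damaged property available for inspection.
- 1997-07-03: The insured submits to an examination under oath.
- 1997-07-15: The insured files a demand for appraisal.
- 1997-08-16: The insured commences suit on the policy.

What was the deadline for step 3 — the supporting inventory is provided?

Step 3 runs from 1997-02-20, when the sworn proof of loss is submitted. The window is 15–36 days after 1997-02-20; it closes on 1997-03-28.

1997-03-28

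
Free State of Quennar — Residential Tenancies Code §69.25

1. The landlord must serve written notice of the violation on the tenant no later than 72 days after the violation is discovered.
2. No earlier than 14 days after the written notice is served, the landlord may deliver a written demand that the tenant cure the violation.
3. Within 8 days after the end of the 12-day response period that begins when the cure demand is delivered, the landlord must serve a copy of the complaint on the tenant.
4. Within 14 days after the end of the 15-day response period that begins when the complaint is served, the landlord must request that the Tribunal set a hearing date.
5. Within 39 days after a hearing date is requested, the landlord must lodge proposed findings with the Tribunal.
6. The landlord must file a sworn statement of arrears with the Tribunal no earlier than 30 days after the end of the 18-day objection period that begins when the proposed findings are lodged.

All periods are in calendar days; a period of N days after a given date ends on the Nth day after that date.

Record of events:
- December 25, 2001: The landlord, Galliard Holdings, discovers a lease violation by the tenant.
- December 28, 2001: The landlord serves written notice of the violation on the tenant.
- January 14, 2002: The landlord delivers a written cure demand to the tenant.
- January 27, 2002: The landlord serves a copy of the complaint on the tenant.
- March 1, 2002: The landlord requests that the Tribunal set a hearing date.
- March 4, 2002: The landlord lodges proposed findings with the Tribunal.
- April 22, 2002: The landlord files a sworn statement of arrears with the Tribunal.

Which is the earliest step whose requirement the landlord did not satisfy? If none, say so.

Step 4

Step 1 — counting 72 days from December 25, 2001 (when the violation is discovered) gives a deadline of March 7, 2002; completed December 28, 2001, before the deadline.
Step 2 — must wait 14 days from December 28, 2001 (when the written notice is served), so not before January 11, 2002; done January 14, 2002, after the minimum wait.
Step 3 — counting 8 days from January 26, 2002 (end of the 12-day response period, which began when the cure demand is delivered on January 14, 2002) gives a deadline of February 3, 2002; January 27, 2002 is within that limit.
Step 4 — counting 14 days from February 11, 2002 (end of the 15-day response period, which began when the complaint is served on January 27, 2002) gives a deadline of February 25, 2002; not done until March 1, 2002, 4 days after the deadline.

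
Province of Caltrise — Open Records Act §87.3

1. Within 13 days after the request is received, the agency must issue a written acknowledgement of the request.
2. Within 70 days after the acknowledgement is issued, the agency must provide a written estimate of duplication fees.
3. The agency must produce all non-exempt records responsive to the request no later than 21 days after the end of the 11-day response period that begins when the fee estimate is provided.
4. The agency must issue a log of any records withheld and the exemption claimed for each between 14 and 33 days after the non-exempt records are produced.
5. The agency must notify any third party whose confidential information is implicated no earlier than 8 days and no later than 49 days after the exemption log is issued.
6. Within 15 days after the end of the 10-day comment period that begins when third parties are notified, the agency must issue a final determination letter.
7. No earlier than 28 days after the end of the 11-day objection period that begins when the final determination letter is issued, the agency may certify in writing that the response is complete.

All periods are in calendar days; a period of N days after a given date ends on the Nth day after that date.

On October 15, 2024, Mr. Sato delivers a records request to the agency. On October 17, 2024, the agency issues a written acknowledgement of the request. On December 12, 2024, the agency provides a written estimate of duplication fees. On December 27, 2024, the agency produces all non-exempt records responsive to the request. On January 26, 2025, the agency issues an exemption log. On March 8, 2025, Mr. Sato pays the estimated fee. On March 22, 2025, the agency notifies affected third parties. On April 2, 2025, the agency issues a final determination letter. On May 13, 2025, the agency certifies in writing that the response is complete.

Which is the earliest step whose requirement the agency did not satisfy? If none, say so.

Step 1: 13 days after October 15, 2024 (when the request is received) is October 28, 2024; completed October 17, 2024, before the deadline.
Step 2: 70 days after October 17, 2024 (when the acknowledgement is issued) is December 26, 2024; done December 12, 2024 — timely.
Step 3: 21 days after December 23, 2024 (end of the 11-day response period, which began when the fee estimate is provided on December 12, 2024) is January 13, 2025; done December 27, 2024 — timely.
Step 4: the window is 14–33 days after December 27, 2024 (when the non-exempt records are produced), so January 10, 2025 through January 29, 2025; done January 26, 2025 — within the window.
Step 5: the window is 8–49 days after January 26, 2025 (when the exemption log is issued), so February 3, 2025 through March 16, 2025; March 22, 2025 is 6 days past the end of the window.

Step 5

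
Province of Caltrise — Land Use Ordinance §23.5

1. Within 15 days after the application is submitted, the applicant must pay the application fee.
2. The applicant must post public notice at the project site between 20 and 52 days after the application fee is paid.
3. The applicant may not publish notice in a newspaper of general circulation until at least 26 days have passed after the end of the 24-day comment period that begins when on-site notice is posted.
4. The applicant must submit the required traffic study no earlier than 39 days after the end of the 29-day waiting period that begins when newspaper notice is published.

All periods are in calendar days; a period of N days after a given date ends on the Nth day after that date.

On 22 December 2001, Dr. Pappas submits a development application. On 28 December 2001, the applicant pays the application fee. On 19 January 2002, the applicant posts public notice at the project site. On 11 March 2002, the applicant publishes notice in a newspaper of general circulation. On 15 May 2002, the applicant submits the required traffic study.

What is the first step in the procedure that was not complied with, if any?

Step 4

(1) due by 22 December 2001 + 15 days = 6 January 2002; completed 28 December 2001, before the deadline.
(2) the permitted window runs from 28 December 2001 + 20 = 17 January 2002 to 28 December 2001 + 52 = 18 February 2002; 19 January 2002 falls inside that range.
(3) permitted from 12 February 2002 + 26 days = 10 March 2002 onward; done 11 March 2002 — permitted.
(4) permitted from 9 April 2002 + 39 days = 18 May 2002 onward; 15 May 2002 is 3 days before the earliest permitted date.
That is the first point of non-compliance.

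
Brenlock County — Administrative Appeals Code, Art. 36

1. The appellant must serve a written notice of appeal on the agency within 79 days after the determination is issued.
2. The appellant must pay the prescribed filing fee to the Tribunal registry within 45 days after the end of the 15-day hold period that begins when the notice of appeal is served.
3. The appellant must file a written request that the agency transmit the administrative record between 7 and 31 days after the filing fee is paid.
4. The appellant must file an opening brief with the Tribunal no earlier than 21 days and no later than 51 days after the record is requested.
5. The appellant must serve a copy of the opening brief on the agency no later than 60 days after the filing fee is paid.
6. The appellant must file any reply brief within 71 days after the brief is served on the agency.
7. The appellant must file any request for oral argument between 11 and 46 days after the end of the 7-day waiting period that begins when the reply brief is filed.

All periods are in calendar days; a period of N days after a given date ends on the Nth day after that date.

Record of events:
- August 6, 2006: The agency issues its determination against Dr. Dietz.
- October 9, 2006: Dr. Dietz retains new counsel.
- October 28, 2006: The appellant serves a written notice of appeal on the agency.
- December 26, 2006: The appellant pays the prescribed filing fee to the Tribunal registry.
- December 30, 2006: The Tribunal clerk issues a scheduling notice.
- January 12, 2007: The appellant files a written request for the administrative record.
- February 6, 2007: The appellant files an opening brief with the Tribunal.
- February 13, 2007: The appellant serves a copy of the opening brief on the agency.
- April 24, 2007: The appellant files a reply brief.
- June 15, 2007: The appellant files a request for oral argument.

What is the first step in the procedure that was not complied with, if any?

Step 1

Step 1 — counting 79 days from August 6, 2006 (when the determination is issued) gives a deadline of October 24, 2006; not done until October 28, 2006, 4 days after the deadline.
The procedure was therefore not followed at step 1.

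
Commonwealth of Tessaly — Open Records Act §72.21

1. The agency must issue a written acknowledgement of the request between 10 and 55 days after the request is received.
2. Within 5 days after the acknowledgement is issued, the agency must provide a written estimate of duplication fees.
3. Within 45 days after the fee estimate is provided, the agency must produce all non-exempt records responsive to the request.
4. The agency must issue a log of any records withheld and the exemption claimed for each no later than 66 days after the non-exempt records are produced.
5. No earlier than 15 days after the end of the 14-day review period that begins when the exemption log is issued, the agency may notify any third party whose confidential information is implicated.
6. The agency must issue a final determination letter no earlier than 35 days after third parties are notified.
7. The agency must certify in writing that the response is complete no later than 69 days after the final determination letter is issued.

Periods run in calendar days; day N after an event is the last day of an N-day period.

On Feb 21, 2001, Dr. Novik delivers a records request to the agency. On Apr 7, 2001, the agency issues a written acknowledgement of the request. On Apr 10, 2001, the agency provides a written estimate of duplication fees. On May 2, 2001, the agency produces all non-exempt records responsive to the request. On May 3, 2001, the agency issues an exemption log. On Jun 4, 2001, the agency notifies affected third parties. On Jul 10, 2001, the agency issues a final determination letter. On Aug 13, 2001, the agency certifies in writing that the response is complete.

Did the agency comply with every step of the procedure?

Yes

(1) the permitted window runs from Feb 21, 2001 + 10 = Mar 3, 2001 to Feb 21, 2001 + 55 = Apr 17, 2001; done Apr 7, 2001, which is between those dates.
(2) due by Apr 7, 2001 + 5 days = Apr 12, 2001; done Apr 10, 2001 — timely.
(3) due by Apr 10, 2001 + 45 days = May 25, 2001; done May 2, 2001 — timely.
(4) due by May 2, 2001 + 66 days = Jul 7, 2001; done May 3, 2001 — timely.
(5) permitted from May 17, 2001 + 15 days = Jun 1, 2001 onward; Jun 4, 2001 is on or after that date.
(6) permitted from Jun 4, 2001 + 35 days = Jul 9, 2001 onward; done Jul 10, 2001 — permitted.
(7) due by Jul 10, 2001 + 69 days = Sep 17, 2001; completed Aug 13, 2001, before the deadline.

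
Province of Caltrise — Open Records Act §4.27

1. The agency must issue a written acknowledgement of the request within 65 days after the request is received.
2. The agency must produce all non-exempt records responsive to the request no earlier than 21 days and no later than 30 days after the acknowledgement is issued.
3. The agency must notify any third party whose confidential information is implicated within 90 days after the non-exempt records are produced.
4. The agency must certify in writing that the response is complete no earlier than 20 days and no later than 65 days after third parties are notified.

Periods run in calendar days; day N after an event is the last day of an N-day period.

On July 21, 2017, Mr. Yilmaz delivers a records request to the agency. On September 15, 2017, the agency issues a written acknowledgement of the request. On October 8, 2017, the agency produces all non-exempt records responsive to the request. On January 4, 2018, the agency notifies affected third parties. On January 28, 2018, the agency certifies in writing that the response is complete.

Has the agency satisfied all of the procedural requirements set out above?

Yes

(1) due by July 21, 2017 + 65 days = September 24, 2017; September 15, 2017 is within that limit.
(2) the permitted window runs from September 15, 2017 + 21 = October 6, 2017 to September 15, 2017 + 30 = October 15, 2017; done October 8, 2017 — within the window.
(3) due by October 8, 2017 + 90 days = January 6, 2018; done January 4, 2018 — timely.
(4) the permitted window runs from January 4, 2018 + 20 = January 24, 2018 to January 4, 2018 + 65 = March 10, 2018; done January 28, 2018 — within the window.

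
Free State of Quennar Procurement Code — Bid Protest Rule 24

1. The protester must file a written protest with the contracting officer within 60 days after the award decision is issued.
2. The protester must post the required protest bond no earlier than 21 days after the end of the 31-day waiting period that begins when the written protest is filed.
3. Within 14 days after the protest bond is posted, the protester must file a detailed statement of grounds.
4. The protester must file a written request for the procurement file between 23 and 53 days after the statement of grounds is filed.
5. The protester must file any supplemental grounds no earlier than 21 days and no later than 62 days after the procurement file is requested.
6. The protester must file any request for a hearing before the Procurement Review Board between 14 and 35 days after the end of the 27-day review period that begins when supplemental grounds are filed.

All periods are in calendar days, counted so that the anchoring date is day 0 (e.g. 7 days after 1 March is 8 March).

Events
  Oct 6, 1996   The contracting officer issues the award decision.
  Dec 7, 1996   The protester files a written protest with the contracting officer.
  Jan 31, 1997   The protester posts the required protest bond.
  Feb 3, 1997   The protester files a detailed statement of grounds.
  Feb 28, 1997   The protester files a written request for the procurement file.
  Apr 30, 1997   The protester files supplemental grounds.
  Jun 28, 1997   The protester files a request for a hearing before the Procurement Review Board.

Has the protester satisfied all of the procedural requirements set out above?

No

Step 1 — counting 60 days from Oct 6, 1996 (when the award decision is issued) gives a deadline of Dec 5, 1996; not done until Dec 7, 1996, 2 days after the deadline.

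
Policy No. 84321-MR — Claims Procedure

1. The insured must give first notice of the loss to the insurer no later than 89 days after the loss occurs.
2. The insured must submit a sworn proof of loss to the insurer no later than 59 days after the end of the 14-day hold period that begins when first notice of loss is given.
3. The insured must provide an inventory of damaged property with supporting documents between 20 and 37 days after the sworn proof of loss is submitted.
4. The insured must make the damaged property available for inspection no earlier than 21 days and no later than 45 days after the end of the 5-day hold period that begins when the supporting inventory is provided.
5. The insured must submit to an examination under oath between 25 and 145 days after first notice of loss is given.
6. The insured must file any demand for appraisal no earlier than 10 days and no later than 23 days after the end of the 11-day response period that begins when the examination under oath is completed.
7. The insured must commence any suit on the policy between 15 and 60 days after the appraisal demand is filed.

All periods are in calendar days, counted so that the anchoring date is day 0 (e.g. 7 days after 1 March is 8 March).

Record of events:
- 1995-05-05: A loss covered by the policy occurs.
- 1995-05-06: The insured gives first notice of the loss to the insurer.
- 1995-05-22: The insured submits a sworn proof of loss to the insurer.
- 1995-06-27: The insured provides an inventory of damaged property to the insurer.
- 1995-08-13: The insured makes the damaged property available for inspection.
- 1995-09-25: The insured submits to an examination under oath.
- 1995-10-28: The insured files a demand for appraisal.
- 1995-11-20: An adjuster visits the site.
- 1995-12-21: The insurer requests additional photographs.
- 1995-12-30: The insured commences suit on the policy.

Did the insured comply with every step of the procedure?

No

Step 1: 89 days after 1995-05-05 (when the loss occurs) is 1995-08-02; completed 1995-05-06, before the deadline.
Step 2: 59 days after 1995-05-20 (end of the 14-day hold period, which began when first notice of loss is given on 1995-05-06) is 1995-07-18; completed 1995-05-22, before the deadline.
Step 3: the window is 20–37 days after 1995-05-22 (when the sworn proof of loss is submitted), so 1995-06-11 through 1995-06-28; done 1995-06-27, which is between those dates.
Step 4: the window is 21–45 days after 1995-07-02 (end of the 5-day hold period, which began when the supporting inventory is provided on 1995-06-27), so 1995-07-23 through 1995-08-16; done 1995-08-13, which is between those dates.
Step 5: the window is 25–145 days after 1995-05-06 (when first notice of loss is given), so 1995-05-31 through 1995-09-28; 1995-09-25 falls inside that range.
Step 6: the window is 10–23 days after 1995-10-06 (end of the 11-day response period, which began when the examination under oath is completed on 1995-09-25), so 1995-10-16 through 1995-10-29; done 1995-10-28 — within the window.
Step 7: the window is 15–60 days after 1995-10-28 (when the appraisal demand is filed), so 1995-11-12 through 1995-12-27; 1995-12-30 is 3 days past the end of the window.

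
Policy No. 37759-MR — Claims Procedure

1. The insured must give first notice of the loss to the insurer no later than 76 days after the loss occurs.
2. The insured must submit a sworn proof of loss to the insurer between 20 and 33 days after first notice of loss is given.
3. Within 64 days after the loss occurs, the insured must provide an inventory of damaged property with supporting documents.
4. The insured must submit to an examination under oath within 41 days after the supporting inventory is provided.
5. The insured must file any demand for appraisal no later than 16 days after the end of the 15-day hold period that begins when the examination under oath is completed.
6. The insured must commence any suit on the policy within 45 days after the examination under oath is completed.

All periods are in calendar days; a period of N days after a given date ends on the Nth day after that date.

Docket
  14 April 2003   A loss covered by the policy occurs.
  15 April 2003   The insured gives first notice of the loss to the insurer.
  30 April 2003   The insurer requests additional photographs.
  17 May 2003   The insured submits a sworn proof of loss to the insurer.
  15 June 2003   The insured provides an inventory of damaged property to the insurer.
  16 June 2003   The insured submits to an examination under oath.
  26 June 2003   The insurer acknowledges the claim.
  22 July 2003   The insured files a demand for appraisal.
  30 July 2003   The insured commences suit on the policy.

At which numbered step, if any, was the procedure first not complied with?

Step 1 — counting 76 days from 14 April 2003 (when the loss occurs) gives a deadline of 29 June 2003; 15 April 2003 is within that limit.
Step 2 — 20 and 33 days from 15 April 2003 (when first notice of loss is given) are 5 May 2003 and 18 May 2003 respectively; done 17 May 2003 — within the window.
Step 3 — counting 64 days from 14 April 2003 (when the loss occurs) gives a deadline of 17 June 2003; completed 15 June 2003, before the deadline.
Step 4 — counting 41 days from 15 June 2003 (when the supporting inventory is provided) gives a deadline of 26 July 2003; done 16 June 2003 — timely.
Step 5 — counting 16 days from 1 July 2003 (end of the 15-day hold period, which began when the examination under oath is completed on 16 June 2003) gives a deadline of 17 July 2003; 22 July 2003 misses that deadline by 5 days.

Step 5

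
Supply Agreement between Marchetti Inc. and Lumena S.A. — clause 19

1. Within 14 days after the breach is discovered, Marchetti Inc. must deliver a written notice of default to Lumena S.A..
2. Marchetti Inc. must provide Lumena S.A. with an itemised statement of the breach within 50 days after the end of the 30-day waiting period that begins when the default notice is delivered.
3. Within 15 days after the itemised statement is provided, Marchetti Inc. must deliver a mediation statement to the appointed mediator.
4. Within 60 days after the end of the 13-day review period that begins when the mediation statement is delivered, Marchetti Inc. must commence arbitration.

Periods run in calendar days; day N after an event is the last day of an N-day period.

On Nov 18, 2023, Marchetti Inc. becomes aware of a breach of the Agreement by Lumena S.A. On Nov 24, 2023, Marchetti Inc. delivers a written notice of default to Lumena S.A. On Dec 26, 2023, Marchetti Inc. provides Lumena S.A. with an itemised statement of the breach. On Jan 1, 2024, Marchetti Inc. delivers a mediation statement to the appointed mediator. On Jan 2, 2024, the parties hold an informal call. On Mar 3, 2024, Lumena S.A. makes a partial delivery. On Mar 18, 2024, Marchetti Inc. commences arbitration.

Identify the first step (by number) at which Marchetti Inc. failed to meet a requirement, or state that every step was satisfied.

Step 1 — counting 14 days from Nov 18, 2023 (when the breach is discovered) gives a deadline of Dec 2, 2023; Nov 24, 2023 is within that limit.
Step 2 — counting 50 days from Dec 24, 2023 (end of the 30-day waiting period, which began when the default notice is delivered on Nov 24, 2023) gives a deadline of Feb 12, 2024; done Dec 26, 2023 — timely.
Step 3 — counting 15 days from Dec 26, 2023 (when the itemised statement is provided) gives a deadline of Jan 10, 2024; done Jan 1, 2024 — timely.
Step 4 — counting 60 days from Jan 14, 2024 (end of the 13-day review period, which began when the mediation statement is delivered on Jan 1, 2024) gives a deadline of Mar 14, 2024; done Mar 18, 2024 — 4 days late.

Step 4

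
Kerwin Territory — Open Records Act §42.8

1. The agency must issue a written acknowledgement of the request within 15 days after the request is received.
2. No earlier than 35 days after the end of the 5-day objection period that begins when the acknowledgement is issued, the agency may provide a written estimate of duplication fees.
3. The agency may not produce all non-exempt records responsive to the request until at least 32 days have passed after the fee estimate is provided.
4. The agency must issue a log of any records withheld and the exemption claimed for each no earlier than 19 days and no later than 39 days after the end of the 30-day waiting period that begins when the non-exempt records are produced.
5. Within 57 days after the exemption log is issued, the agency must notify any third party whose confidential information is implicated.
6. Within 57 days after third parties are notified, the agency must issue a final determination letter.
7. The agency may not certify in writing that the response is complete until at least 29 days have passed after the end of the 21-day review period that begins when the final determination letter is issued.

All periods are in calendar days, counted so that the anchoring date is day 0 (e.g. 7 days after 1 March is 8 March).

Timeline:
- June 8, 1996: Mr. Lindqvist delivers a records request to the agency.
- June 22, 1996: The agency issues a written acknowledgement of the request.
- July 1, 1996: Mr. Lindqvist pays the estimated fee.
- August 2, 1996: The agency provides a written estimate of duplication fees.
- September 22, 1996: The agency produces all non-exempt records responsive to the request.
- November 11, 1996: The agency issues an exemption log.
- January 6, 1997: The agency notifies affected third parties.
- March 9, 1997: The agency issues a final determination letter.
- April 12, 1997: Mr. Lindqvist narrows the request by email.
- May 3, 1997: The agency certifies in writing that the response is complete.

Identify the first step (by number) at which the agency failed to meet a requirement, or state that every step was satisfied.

Step 1: 15 days after June 8, 1996 (when the request is received) is June 23, 1996; completed June 22, 1996, before the deadline.
Step 2: the earliest permitted date is 35 days after June 27, 1996 (end of the 5-day objection period, which began when the acknowledgement is issued on June 22, 1996), i.e. August 1, 1996; done August 2, 1996 — permitted.
Step 3: the earliest permitted date is 32 days after August 2, 1996 (when the fee estimate is provided), i.e. September 3, 1996; done September 22, 1996 — permitted.
Step 4: the window is 19–39 days after October 22, 1996 (end of the 30-day waiting period, which began when the non-exempt records are produced on September 22, 1996), so November 10, 1996 through November 30, 1996; done November 11, 1996, which is between those dates.
Step 5: 57 days after November 11, 1996 (when the exemption log is issued) is January 7, 1997; January 6, 1997 is within that limit.
Step 6: 57 days after January 6, 1997 (when third parties are notified) is March 4, 1997; not done until March 9, 1997, 5 days after the deadline.

Step 6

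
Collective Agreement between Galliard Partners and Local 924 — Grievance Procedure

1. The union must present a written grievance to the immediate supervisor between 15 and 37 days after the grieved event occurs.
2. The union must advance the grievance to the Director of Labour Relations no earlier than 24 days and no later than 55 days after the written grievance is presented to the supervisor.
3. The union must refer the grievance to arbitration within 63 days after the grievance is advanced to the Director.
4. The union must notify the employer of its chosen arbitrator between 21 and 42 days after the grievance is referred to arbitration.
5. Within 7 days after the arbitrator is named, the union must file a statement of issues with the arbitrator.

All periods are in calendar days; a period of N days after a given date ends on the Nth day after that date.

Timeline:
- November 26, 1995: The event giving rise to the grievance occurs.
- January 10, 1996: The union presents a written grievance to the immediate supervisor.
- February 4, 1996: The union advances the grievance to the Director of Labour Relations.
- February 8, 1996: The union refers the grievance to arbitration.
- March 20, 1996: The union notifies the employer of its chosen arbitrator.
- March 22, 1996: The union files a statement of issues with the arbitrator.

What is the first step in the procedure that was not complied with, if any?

Step 1

(1) the permitted window runs from November 26, 1995 + 15 = December 11, 1995 to November 26, 1995 + 37 = January 2, 1996; January 10, 1996 is 8 days past the end of the window.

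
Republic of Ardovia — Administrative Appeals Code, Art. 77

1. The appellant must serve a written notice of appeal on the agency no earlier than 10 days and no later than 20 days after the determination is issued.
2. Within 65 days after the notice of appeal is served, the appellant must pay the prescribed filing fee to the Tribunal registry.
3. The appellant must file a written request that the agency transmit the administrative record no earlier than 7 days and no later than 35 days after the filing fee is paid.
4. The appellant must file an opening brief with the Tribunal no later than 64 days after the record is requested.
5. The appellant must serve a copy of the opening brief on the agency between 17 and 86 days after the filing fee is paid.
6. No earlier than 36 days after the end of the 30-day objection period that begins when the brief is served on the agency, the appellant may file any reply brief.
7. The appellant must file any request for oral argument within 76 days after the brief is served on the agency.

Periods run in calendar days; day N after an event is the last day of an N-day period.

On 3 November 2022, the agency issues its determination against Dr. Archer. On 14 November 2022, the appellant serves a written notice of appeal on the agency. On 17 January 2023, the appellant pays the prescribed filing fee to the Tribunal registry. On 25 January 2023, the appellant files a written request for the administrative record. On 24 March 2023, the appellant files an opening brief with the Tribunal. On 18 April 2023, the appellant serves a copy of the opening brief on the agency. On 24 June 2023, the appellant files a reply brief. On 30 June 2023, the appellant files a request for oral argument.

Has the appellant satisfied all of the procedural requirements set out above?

Step 1 — 10 and 20 days from 3 November 2022 (when the determination is issued) are 13 November 2022 and 23 November 2022 respectively; done 14 November 2022 — within the window.
Step 2 — counting 65 days from 14 November 2022 (when the notice of appeal is served) gives a deadline of 18 January 2023; completed 17 January 2023, before the deadline.
Step 3 — 7 and 35 days from 17 January 2023 (when the filing fee is paid) are 24 January 2023 and 21 February 2023 respectively; done 25 January 2023, which is between those dates.
Step 4 — counting 64 days from 25 January 2023 (when the record is requested) gives a deadline of 30 March 2023; 24 March 2023 is within that limit.
Step 5 — 17 and 86 days from 17 January 2023 (when the filing fee is paid) are 3 February 2023 and 13 April 2023 respectively; done 18 April 2023 — 5 days after the window closed.
That is the first point of non-compliance.

No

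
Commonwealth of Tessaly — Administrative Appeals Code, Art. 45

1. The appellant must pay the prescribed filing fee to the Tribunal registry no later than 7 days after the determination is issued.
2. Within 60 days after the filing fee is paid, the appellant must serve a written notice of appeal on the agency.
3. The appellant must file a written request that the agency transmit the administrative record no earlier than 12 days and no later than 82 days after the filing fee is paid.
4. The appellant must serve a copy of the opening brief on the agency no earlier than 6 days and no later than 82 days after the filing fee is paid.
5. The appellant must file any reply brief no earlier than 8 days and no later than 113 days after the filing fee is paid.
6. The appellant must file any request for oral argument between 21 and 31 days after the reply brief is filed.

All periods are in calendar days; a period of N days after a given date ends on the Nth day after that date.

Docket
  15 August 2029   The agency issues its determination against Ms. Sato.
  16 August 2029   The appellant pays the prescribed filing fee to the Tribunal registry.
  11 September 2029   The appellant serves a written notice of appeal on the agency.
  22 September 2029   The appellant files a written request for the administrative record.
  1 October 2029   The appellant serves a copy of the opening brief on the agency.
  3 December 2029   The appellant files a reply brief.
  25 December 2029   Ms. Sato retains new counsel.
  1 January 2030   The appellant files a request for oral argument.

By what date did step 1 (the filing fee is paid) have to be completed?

22 August 2029

Step 1 runs from 15 August 2029, when the determination is issued. 7 days after 15 August 2029 is 22 August 2029.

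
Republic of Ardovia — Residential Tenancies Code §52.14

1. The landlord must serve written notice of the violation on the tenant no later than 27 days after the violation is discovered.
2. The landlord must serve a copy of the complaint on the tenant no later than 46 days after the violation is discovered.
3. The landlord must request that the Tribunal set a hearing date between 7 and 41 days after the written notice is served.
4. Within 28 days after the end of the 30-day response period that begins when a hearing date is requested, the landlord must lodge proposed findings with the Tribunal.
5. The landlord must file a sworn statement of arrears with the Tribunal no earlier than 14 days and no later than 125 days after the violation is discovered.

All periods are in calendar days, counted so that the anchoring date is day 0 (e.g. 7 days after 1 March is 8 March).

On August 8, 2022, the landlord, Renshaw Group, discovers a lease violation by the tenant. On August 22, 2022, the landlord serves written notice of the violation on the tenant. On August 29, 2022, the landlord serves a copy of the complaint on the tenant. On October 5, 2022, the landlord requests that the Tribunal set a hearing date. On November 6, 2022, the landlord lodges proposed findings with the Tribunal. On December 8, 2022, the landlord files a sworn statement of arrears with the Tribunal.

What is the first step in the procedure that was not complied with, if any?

Step 1: 27 days after August 8, 2022 (when the violation is discovered) is September 4, 2022; completed August 22, 2022, before the deadline.
Step 2: 46 days after August 8, 2022 (when the violation is discovered) is September 23, 2022; completed August 29, 2022, before the deadline.
Step 3: the window is 7–41 days after August 22, 2022 (when the written notice is served), so August 29, 2022 through October 2, 2022; October 5, 2022 is 3 days past the end of the window.

Step 3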